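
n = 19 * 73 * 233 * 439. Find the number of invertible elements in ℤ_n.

131694336

φ(141872069) = 141872069 · (1 − 1/19) · (1 − 1/73) · (1 − 1/233) · (1 − 1/439)
       = 141872069 · 131694336/141872069 = 131694336.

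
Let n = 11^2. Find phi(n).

φ(11^2) = 11^2 − 11^1 = 121 − 11 = 110.

110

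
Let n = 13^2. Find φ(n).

φ(13^2) = 13^2 − 13^1 = 169 − 13 = 156.

156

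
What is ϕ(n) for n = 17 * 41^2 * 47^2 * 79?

4425008640

φ(4987000847) = 4987000847 · (1 − 1/17) · (1 − 1/41) · (1 − 1/47) · (1 − 1/79)
       = 4987000847 · 2296320/2587961 = 4425008640.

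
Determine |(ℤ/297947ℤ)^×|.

First factor: 297947 = 13**2 · 41 · 43.
φ(297947) = 297947 · (1 − 1/13) · (1 − 1/41) · (1 − 1/43)
       = 297947 · 20160/22919 = 262080.

262080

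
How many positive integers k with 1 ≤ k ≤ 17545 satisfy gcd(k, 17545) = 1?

First factor: 17545 = 5 · 11^2 · 29.
φ(17545) = 17545 · (1 − 1/5) · (1 − 1/11) · (1 − 1/29)
       = 17545 · 1120/1595 = 12320.

12320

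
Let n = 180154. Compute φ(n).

81120

First factor: 180154 = 2 × 13**3 × 41.
φ(180154) = 180154 · (1 − 1/2) · (1 − 1/13) · (1 − 1/41)
       = 180154 · 480/1066 = 81120.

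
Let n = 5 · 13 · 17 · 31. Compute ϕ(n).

φ(34255) = 34255 · (1 − 1/5) · (1 − 1/13) · (1 − 1/17) · (1 − 1/31)
       = 34255 · 23040/34255 = 23040.

23040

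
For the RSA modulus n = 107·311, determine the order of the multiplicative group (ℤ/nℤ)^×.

32860

φ(107) = 107 − 1 = 106.
φ(311) = 311 − 1 = 310.
Since φ is multiplicative, φ(33277) = 106 · 310 = 32860.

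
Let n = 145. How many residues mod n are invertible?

112

Prime factorization: 145 = 5 · 29.
φ(145) = 145 · (1 − 1/5) · (1 − 1/29)
       = 145 · 112/145 = 112.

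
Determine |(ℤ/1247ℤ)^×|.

Factor 1247: 1247 = 29 × 43.
φ(1247) = 1247 · (1 − 1/29) · (1 − 1/43)
       = 1247 · 1176/1247 = 1176.

1176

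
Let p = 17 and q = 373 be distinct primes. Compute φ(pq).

φ(6341) = 6341 · (1 − 1/17) · (1 − 1/373)
       = 6341 · 5952/6341 = 5952.

5952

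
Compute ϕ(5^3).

100

φ(5^3) = 5^3 − 5^2 = 125 − 25 = 100.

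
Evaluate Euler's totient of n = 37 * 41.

φ(1517) = 1517 · (1 − 1/37) · (1 − 1/41)
       = 1517 · 1440/1517 = 1440.

1440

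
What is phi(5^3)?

100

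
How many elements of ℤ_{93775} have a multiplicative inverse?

66000

Factor 93775: 93775 = 5^2 * 11^2 * 31.
φ(5^2) = 5^1·(5−1) = 5·4 = 20.
φ(11^2) = 11^2 − 11^1 = 121 − 11 = 110.
φ(31) = 31 − 1 = 30.
Multiply: 20 · 110 · 30 = 66000.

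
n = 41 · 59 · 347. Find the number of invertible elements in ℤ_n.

φ(41) = 41 − 1 = 40.
φ(59) = 59 − 1 = 58.
φ(347) = 347 − 1 = 346.
Multiply: 40 · 58 · 346 = 802720.

802720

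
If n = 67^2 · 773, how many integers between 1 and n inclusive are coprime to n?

φ(67^2) = 67^2 − 67^1 = 4489 − 67 = 4422.
φ(773) = 773 − 1 = 772.
Since φ is multiplicative, φ(3469997) = 4422 · 772 = 3413784.

3413784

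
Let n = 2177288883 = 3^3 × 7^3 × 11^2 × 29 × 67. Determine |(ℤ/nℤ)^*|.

1075757760

φ(2177288883) = 2177288883 · (1 − 1/3) · (1 − 1/7) · (1 − 1/11) · (1 − 1/29) · (1 − 1/67)
       = 2177288883 · 221760/448833 = 1075757760.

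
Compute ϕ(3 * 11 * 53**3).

φ(4912941) = 4912941 · (1 − 1/3) · (1 − 1/11) · (1 − 1/53)
       = 4912941 · 1040/1749 = 2921360.

2921360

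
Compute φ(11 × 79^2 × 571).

φ(39199721) = 39199721 · (1 − 1/11) · (1 − 1/79) · (1 − 1/571)
       = 39199721 · 444600/496199 = 35123400.

35123400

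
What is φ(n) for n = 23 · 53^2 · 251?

15158000

φ(16216357) = 16216357 · (1 − 1/23) · (1 − 1/53) · (1 − 1/251)
       = 16216357 · 286000/305969 = 15158000.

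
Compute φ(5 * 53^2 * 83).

903968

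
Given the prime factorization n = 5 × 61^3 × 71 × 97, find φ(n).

6001228800

φ(7816090735) = 7816090735 · (1 − 1/5) · (1 − 1/61) · (1 − 1/71) · (1 − 1/97)
       = 7816090735 · 1612800/2100535 = 6001228800.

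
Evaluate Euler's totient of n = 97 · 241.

φ(23377) = 23377 · (1 − 1/97) · (1 − 1/241)
       = 23377 · 23040/23377 = 23040.

23040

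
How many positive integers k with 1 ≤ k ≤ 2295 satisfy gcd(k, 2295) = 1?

1152

First factor: 2295 = 3^3 · 5 · 17.
φ(3^3) = 3^3 − 3^2 = 27 − 9 = 18.
φ(5) = 5 − 1 = 4.
φ(17) = 17 − 1 = 16.
φ(2295) = 18 × 4 × 16 = 1152.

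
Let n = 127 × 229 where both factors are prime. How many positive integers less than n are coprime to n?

28728

φ(127) = 127 − 1 = 126.
φ(229) = 229 − 1 = 228.
φ(29083) = 126 × 228 = 28728.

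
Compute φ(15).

8

15 = 3 × 5.
φ(15) = 15 · (1 − 1/3) · (1 − 1/5)
       = 15 · 8/15 = 8.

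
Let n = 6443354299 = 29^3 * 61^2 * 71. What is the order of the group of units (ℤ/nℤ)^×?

6032997600

φ(6443354299) = 6443354299 · (1 − 1/29) · (1 − 1/61) · (1 − 1/71)
       = 6443354299 · 117600/125599 = 6032997600.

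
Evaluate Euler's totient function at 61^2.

3660

φ(61^2) = 61^2 − 61^1 = 3721 − 61 = 3660.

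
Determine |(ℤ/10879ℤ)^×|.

First factor: 10879 = 11 · 23 · 43.
φ(11) = 11 − 1 = 10.
φ(23) = 23 − 1 = 22.
φ(43) = 43 − 1 = 42.
φ(10879) = 10 × 22 × 42 = 9240.

9240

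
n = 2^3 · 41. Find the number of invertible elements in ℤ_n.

φ(2^3) = 2^2·(2−1) = 4·1 = 4.
φ(41) = 41 − 1 = 40.
Multiply: 4 · 40 = 160.

160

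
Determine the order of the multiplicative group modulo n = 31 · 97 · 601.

φ(31) = 31 − 1 = 30.
φ(97) = 97 − 1 = 96.
φ(601) = 601 − 1 = 600.
φ(1807207) = 30 × 96 × 600 = 1728000.

1728000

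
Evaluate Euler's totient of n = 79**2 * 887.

φ(5535767) = 5535767 · (1 − 1/79) · (1 − 1/887)
       = 5535767 · 69108/70073 = 5459532.

5459532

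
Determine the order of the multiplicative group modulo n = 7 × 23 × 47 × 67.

400752

φ(7) = 7 − 1 = 6.
φ(23) = 23 − 1 = 22.
φ(47) = 47 − 1 = 46.
φ(67) = 67 − 1 = 66.
Since φ is multiplicative, φ(506989) = 6 · 22 · 46 · 66 = 400752.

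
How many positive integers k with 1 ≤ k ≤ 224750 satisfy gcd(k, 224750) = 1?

Factor 224750: 224750 = 2 · 5**3 · 29 · 31.
φ(2) = 2 − 1 = 1.
φ(5^3) = 5^3 − 5^2 = 125 − 25 = 100.
φ(29) = 29 − 1 = 28.
φ(31) = 31 − 1 = 30.
Multiply: 1 · 100 · 28 · 30 = 84000.

84000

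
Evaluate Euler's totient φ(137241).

137241 = 3^3 × 13 × 17 × 23.
φ(137241) = 137241 · (1 − 1/3) · (1 − 1/13) · (1 − 1/17) · (1 − 1/23)
       = 137241 · 8448/15249 = 76032.

76032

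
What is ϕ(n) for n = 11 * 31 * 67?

19800

φ(11) = 11 − 1 = 10.
φ(31) = 31 − 1 = 30.
φ(67) = 67 − 1 = 66.
φ(22847) = 10 × 30 × 66 = 19800.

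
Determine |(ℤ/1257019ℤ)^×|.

Factor 1257019: 1257019 = 23 · 31 · 41 · 43.
φ(23) = 23 − 1 = 22.
φ(31) = 31 − 1 = 30.
φ(41) = 41 − 1 = 40.
φ(43) = 43 − 1 = 42.
Since φ is multiplicative, φ(1257019) = 22 · 30 · 40 · 42 = 1108800.

1108800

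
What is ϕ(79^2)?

φ(79^2) = 79^2 − 79^1 = 6241 − 79 = 6162.

6162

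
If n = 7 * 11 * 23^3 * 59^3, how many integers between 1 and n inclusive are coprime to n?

140981335440

φ(192411164561) = 192411164561 · (1 − 1/7) · (1 − 1/11) · (1 − 1/23) · (1 − 1/59)
       = 192411164561 · 76560/104489 = 140981335440.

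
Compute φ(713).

Prime factorization: 713 = 23 · 31.
φ(23) = 23 − 1 = 22.
φ(31) = 31 − 1 = 30.
Multiply: 22 · 30 = 660.

660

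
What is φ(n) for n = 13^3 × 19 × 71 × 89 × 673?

φ(13^3) = 13^2·(13−1) = 169·12 = 2028.
φ(19) = 19 − 1 = 18.
φ(71) = 71 − 1 = 70.
φ(89) = 89 − 1 = 88.
φ(673) = 673 − 1 = 672.
Multiply: 2028 · 18 · 70 · 88 · 672 = 151109038080.

151109038080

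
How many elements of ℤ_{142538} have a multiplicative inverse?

First factor: 142538 = 2 · 11^2 · 19 · 31.
φ(142538) = 142538 · (1 − 1/2) · (1 − 1/11) · (1 − 1/19) · (1 − 1/31)
       = 142538 · 5400/12958 = 59400.

59400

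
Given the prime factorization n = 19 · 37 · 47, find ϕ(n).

φ(19) = 19 − 1 = 18.
φ(37) = 37 − 1 = 36.
φ(47) = 47 − 1 = 46.
Since φ is multiplicative, φ(33041) = 18 · 36 · 46 = 29808.

29808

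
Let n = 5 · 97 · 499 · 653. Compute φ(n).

φ(5) = 5 − 1 = 4.
φ(97) = 97 − 1 = 96.
φ(499) = 499 − 1 = 498.
φ(653) = 653 − 1 = 652.
φ(158035795) = 4 × 96 × 498 × 652 = 124683264.

124683264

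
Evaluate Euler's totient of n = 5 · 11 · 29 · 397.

443520

φ(5) = 5 − 1 = 4.
φ(11) = 11 − 1 = 10.
φ(29) = 29 − 1 = 28.
φ(397) = 397 − 1 = 396.
φ(633215) = 4 × 10 × 28 × 396 = 443520.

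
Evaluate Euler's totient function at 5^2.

φ(25) = 25 · (1 − 1/5)
       = 25 · 4/5 = 20.

20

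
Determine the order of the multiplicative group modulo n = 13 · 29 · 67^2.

1485792

φ(13) = 13 − 1 = 12.
φ(29) = 29 − 1 = 28.
φ(67^2) = 67^1·(67−1) = 67·66 = 4422.
Since φ is multiplicative, φ(1692353) = 12 · 28 · 4422 = 1485792.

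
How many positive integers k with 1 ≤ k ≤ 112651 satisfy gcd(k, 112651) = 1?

First factor: 112651 = 7^2 * 11^2 * 19.
φ(112651) = 112651 · (1 − 1/7) · (1 − 1/11) · (1 − 1/19)
       = 112651 · 1080/1463 = 83160.

83160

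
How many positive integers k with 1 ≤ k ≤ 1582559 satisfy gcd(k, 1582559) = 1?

1355200

1582559 = 11**3 · 29 · 41.
φ(1582559) = 1582559 · (1 − 1/11) · (1 − 1/29) · (1 − 1/41)
       = 1582559 · 11200/13079 = 1355200.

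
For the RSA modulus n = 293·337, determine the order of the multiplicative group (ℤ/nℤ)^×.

98112

φ(98741) = 98741 · (1 − 1/293) · (1 − 1/337)
       = 98741 · 98112/98741 = 98112.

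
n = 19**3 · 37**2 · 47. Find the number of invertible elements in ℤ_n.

φ(441328637) = 441328637 · (1 − 1/19) · (1 − 1/37) · (1 − 1/47)
       = 441328637 · 29808/33041 = 398145456.

398145456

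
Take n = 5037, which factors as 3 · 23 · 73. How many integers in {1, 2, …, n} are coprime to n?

φ(3) = 3 − 1 = 2.
φ(23) = 23 − 1 = 22.
φ(73) = 73 − 1 = 72.
Multiply: 2 · 22 · 72 = 3168.

3168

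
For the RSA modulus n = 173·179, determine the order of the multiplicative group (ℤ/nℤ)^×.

30616

φ(n) = (p − 1)(q − 1) = (173−1)(179−1) = 172·178 = 30616.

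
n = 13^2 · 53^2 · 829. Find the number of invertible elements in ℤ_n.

355987008

φ(393543709) = 393543709 · (1 − 1/13) · (1 − 1/53) · (1 − 1/829)
       = 393543709 · 516672/571181 = 355987008.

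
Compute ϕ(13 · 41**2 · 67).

1298880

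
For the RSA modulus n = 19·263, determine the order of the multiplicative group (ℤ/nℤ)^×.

φ(pq) = (p−1)(q−1) = 18 · 262 = 4716.

4716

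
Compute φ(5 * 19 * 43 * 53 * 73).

11321856

φ(5) = 5 − 1 = 4.
φ(19) = 19 − 1 = 18.
φ(43) = 43 − 1 = 42.
φ(53) = 53 − 1 = 52.
φ(73) = 73 − 1 = 72.
Since φ is multiplicative, φ(15804865) = 4 · 18 · 42 · 52 · 72 = 11321856.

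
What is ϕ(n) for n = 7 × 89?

φ(7) = 7 − 1 = 6.
φ(89) = 89 − 1 = 88.
Multiply: 6 · 88 = 528.

528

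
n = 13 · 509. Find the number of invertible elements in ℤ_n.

6096

φ(6617) = 6617 · (1 − 1/13) · (1 − 1/509)
       = 6617 · 6096/6617 = 6096.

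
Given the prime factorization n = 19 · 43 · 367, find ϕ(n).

φ(19) = 19 − 1 = 18.
φ(43) = 43 − 1 = 42.
φ(367) = 367 − 1 = 366.
φ(299839) = 18 × 42 × 366 = 276696.

276696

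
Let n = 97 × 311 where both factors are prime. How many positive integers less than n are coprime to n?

φ(n) = (p − 1)(q − 1) = (97−1)(311−1) = 96·310 = 29760.

29760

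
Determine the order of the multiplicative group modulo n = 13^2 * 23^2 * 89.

6946368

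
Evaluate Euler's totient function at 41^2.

1640

φ(1681) = 1681 · (1 − 1/41)
       = 1681 · 40/41 = 1640.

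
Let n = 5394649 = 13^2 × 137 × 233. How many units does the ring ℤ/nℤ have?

φ(5394649) = 5394649 · (1 − 1/13) · (1 − 1/137) · (1 − 1/233)
       = 5394649 · 378624/414973 = 4922112.

4922112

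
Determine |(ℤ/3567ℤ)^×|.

First factor: 3567 = 3 * 29 * 41.
φ(3567) = 3567 · (1 − 1/3) · (1 − 1/29) · (1 − 1/41)
       = 3567 · 2240/3567 = 2240.

2240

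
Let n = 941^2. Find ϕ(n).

884540

φ(941^2) = 941^1·(941−1) = 941·940 = 884540.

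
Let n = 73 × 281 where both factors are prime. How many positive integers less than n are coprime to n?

20160

φ(n) = (p − 1)(q − 1) = (73−1)(281−1) = 72·280 = 20160.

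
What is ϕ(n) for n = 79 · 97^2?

726336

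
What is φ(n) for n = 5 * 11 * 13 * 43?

φ(30745) = 30745 · (1 − 1/5) · (1 − 1/11) · (1 − 1/13) · (1 − 1/43)
       = 30745 · 20160/30745 = 20160.

20160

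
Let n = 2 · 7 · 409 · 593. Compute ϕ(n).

1449216

φ(2) = 2 − 1 = 1.
φ(7) = 7 − 1 = 6.
φ(409) = 409 − 1 = 408.
φ(593) = 593 − 1 = 592.
φ(3395518) = 1 × 6 × 408 × 592 = 1449216.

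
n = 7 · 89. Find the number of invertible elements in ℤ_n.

528

φ(623) = 623 · (1 − 1/7) · (1 − 1/89)
       = 623 · 528/623 = 528.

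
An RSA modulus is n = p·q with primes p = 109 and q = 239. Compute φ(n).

φ(26051) = 26051 · (1 − 1/109) · (1 − 1/239)
       = 26051 · 25704/26051 = 25704.

25704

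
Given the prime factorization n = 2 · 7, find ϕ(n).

6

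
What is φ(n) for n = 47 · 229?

10488

φ(47) = 47 − 1 = 46.
φ(229) = 229 − 1 = 228.
Since φ is multiplicative, φ(10763) = 46 · 228 = 10488.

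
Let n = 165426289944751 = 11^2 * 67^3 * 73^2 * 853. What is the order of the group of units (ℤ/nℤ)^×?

145942297015680

φ(11^2) = 11^1·(11−1) = 11·10 = 110.
φ(67^3) = 67^2·(67−1) = 4489·66 = 296274.
φ(73^2) = 73^2 − 73^1 = 5329 − 73 = 5256.
φ(853) = 853 − 1 = 852.
φ(165426289944751) = 110 × 296274 × 5256 × 852 = 145942297015680.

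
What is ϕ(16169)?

Prime factorization: 16169 = 19 * 23 * 37.
φ(19) = 19 − 1 = 18.
φ(23) = 23 − 1 = 22.
φ(37) = 37 − 1 = 36.
φ(16169) = 18 × 22 × 36 = 14256.

14256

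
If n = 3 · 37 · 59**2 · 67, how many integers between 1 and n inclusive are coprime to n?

16261344

φ(3) = 3 − 1 = 2.
φ(37) = 37 − 1 = 36.
φ(59^2) = 59^2 − 59^1 = 3481 − 59 = 3422.
φ(67) = 67 − 1 = 66.
Multiply: 2 · 36 · 3422 · 66 = 16261344.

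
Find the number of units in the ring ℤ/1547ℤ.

First factor: 1547 = 7 × 13 × 17.
φ(1547) = 1547 · (1 − 1/7) · (1 − 1/13) · (1 − 1/17)
       = 1547 · 1152/1547 = 1152.

1152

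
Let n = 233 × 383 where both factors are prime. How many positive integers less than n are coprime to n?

88624

φ(n) = (p − 1)(q − 1) = (233−1)(383−1) = 232·382 = 88624.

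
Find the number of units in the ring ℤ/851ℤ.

Factor 851: 851 = 23 · 37.
φ(23) = 23 − 1 = 22.
φ(37) = 37 − 1 = 36.
Multiply: 22 · 36 = 792.

792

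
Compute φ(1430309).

1270080

Factor 1430309: 1430309 = 29 * 31 * 37 * 43.
φ(29) = 29 − 1 = 28.
φ(31) = 31 − 1 = 30.
φ(37) = 37 − 1 = 36.
φ(43) = 43 − 1 = 42.
Multiply: 28 · 30 · 36 · 42 = 1270080.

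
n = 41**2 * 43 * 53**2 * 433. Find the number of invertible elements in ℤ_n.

φ(41^2) = 41^2 − 41^1 = 1681 − 41 = 1640.
φ(43) = 43 − 1 = 42.
φ(53^2) = 53^1·(53−1) = 53·52 = 2756.
φ(433) = 433 − 1 = 432.
φ(87917596051) = 1640 × 42 × 2756 × 432 = 82007976960.

82007976960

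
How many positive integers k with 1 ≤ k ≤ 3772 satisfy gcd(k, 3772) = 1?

3772 = 2**2 × 23 × 41.
φ(3772) = 3772 · (1 − 1/2) · (1 − 1/23) · (1 − 1/41)
       = 3772 · 880/1886 = 1760.

1760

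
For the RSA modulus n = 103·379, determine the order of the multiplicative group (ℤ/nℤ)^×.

38556

φ(pq) = (p−1)(q−1) = 102 · 378 = 38556.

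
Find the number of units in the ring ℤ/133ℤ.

108

Prime factorization: 133 = 7 · 19.
φ(133) = 133 · (1 − 1/7) · (1 − 1/19)
       = 133 · 108/133 = 108.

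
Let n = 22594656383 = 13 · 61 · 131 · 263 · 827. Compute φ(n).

φ(22594656383) = 22594656383 · (1 − 1/13) · (1 − 1/61) · (1 − 1/131) · (1 − 1/263) · (1 − 1/827)
       = 22594656383 · 20256163200/22594656383 = 20256163200.

20256163200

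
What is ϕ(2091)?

1280

Factor 2091: 2091 = 3 · 17 · 41.
φ(2091) = 2091 · (1 − 1/3) · (1 − 1/17) · (1 − 1/41)
       = 2091 · 1280/2091 = 1280.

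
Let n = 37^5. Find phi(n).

φ(69343957) = 69343957 · (1 − 1/37)
       = 69343957 · 36/37 = 67469796.

67469796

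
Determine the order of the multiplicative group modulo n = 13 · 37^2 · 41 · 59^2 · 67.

φ(13) = 13 − 1 = 12.
φ(37^2) = 37^1·(37−1) = 37·36 = 1332.
φ(41) = 41 − 1 = 40.
φ(59^2) = 59^2 − 59^1 = 3481 − 59 = 3422.
φ(67) = 67 − 1 = 66.
Multiply: 12 · 1332 · 40 · 3422 · 66 = 144400734720.

144400734720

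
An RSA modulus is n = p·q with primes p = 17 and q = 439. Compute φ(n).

7008

For distinct primes, φ(pq) = (p−1)(q−1) = 16 × 438 = 7008.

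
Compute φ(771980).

271040

771980 = 2^2 · 5 · 11^3 · 29.
φ(2^2) = 2^2 − 2^1 = 4 − 2 = 2.
φ(5) = 5 − 1 = 4.
φ(11^3) = 11^3 − 11^2 = 1331 − 121 = 1210.
φ(29) = 29 − 1 = 28.
Multiply: 2 · 4 · 1210 · 28 = 271040.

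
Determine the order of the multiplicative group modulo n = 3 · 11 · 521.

10400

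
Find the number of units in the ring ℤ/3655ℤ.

Factor 3655: 3655 = 5 × 17 × 43.
φ(5) = 5 − 1 = 4.
φ(17) = 17 − 1 = 16.
φ(43) = 43 − 1 = 42.
φ(3655) = 4 × 16 × 42 = 2688.

2688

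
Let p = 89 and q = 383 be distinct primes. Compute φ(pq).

For distinct primes, φ(pq) = (p−1)(q−1) = 88 × 382 = 33616.

33616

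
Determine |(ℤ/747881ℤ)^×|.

645120

Prime factorization: 747881 = 17 · 29 · 37 · 41.
φ(747881) = 747881 · (1 − 1/17) · (1 − 1/29) · (1 − 1/37) · (1 − 1/41)
       = 747881 · 645120/747881 = 645120.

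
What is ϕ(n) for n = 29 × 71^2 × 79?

10854480

φ(11548931) = 11548931 · (1 − 1/29) · (1 − 1/71) · (1 − 1/79)
       = 11548931 · 152880/162661 = 10854480.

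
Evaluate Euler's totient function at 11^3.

φ(1331) = 1331 · (1 − 1/11)
       = 1331 · 10/11 = 1210.

1210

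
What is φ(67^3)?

φ(300763) = 300763 · (1 − 1/67)
       = 300763 · 66/67 = 296274.

296274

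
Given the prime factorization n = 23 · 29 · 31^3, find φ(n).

17759280

φ(19870597) = 19870597 · (1 − 1/23) · (1 − 1/29) · (1 − 1/31)
       = 19870597 · 18480/20677 = 17759280.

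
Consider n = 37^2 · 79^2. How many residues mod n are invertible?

φ(37^2) = 37^1·(37−1) = 37·36 = 1332.
φ(79^2) = 79^2 − 79^1 = 6241 − 79 = 6162.
Since φ is multiplicative, φ(8543929) = 1332 · 6162 = 8207784.

8207784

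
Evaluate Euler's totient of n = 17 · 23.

352

φ(391) = 391 · (1 − 1/17) · (1 − 1/23)
       = 391 · 352/391 = 352.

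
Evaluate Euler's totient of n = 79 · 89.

6864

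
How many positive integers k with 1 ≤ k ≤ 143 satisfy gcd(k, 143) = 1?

143 = 11 * 13.
φ(11) = 11 − 1 = 10.
φ(13) = 13 − 1 = 12.
Since φ is multiplicative, φ(143) = 10 · 12 = 120.

120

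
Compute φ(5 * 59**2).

φ(5) = 5 − 1 = 4.
φ(59^2) = 59^2 − 59^1 = 3481 − 59 = 3422.
Multiply: 4 · 3422 = 13688.

13688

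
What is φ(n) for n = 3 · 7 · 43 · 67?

33264

φ(60501) = 60501 · (1 − 1/3) · (1 − 1/7) · (1 − 1/43) · (1 − 1/67)
       = 60501 · 33264/60501 = 33264.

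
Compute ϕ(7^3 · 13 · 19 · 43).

φ(3643003) = 3643003 · (1 − 1/7) · (1 − 1/13) · (1 − 1/19) · (1 − 1/43)
       = 3643003 · 54432/74347 = 2667168.

2667168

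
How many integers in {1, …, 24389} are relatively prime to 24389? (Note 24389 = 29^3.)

23548

φ(24389) = 24389 · (1 − 1/29)
       = 24389 · 28/29 = 23548.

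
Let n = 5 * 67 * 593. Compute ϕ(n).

156288

φ(198655) = 198655 · (1 − 1/5) · (1 − 1/67) · (1 − 1/593)
       = 198655 · 156288/198655 = 156288.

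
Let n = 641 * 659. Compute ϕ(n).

φ(641) = 641 − 1 = 640.
φ(659) = 659 − 1 = 658.
Multiply: 640 · 658 = 421120.

421120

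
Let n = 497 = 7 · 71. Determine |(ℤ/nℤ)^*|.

φ(497) = 497 · (1 − 1/7) · (1 − 1/71)
       = 497 · 420/497 = 420.

420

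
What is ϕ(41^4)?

2756840

φ(2825761) = 2825761 · (1 − 1/41)
       = 2825761 · 40/41 = 2756840.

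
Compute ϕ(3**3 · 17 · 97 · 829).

22892544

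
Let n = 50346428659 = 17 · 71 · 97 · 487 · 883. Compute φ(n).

46088663040

φ(50346428659) = 50346428659 · (1 − 1/17) · (1 − 1/71) · (1 − 1/97) · (1 − 1/487) · (1 − 1/883)
       = 50346428659 · 46088663040/50346428659 = 46088663040.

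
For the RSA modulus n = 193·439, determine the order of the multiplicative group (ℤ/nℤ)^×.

84096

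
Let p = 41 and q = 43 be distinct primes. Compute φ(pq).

φ(n) = (p − 1)(q − 1) = (41−1)(43−1) = 40·42 = 1680.

1680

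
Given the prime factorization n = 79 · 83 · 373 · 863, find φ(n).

φ(79) = 79 − 1 = 78.
φ(83) = 83 − 1 = 82.
φ(373) = 373 − 1 = 372.
φ(863) = 863 − 1 = 862.
Multiply: 78 · 82 · 372 · 862 = 2050966944.

2050966944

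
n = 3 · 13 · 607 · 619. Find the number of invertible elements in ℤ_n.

8988192

φ(3) = 3 − 1 = 2.
φ(13) = 13 − 1 = 12.
φ(607) = 607 − 1 = 606.
φ(619) = 619 − 1 = 618.
φ(14653587) = 2 × 12 × 606 × 618 = 8988192.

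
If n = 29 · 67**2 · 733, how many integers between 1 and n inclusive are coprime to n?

φ(29) = 29 − 1 = 28.
φ(67^2) = 67^2 − 67^1 = 4489 − 67 = 4422.
φ(733) = 733 − 1 = 732.
φ(95422673) = 28 × 4422 × 732 = 90633312.

90633312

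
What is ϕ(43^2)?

1806

φ(43^2) = 43^2 − 43^1 = 1849 − 43 = 1806.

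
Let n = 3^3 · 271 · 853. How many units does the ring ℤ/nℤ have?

φ(3^3) = 3^3 − 3^2 = 27 − 9 = 18.
φ(271) = 271 − 1 = 270.
φ(853) = 853 − 1 = 852.
Since φ is multiplicative, φ(6241401) = 18 · 270 · 852 = 4140720.

4140720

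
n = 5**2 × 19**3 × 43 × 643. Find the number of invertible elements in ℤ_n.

3504241440

φ(4741112275) = 4741112275 · (1 − 1/5) · (1 − 1/19) · (1 − 1/43) · (1 − 1/643)
       = 4741112275 · 1941408/2626655 = 3504241440.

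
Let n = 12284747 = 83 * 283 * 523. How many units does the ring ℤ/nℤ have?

12070728

φ(83) = 83 − 1 = 82.
φ(283) = 283 − 1 = 282.
φ(523) = 523 − 1 = 522.
Since φ is multiplicative, φ(12284747) = 82 · 282 · 522 = 12070728.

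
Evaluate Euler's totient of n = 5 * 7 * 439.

10512

φ(15365) = 15365 · (1 − 1/5) · (1 − 1/7) · (1 − 1/439)
       = 15365 · 10512/15365 = 10512.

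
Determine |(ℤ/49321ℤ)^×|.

45360

Factor 49321: 49321 = 31 × 37 × 43.
φ(31) = 31 − 1 = 30.
φ(37) = 37 − 1 = 36.
φ(43) = 43 − 1 = 42.
Multiply: 30 · 36 · 42 = 45360.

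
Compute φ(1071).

576

1071 = 3^2 * 7 * 17.
φ(3^2) = 3^1·(3−1) = 3·2 = 6.
φ(7) = 7 − 1 = 6.
φ(17) = 17 − 1 = 16.
Multiply: 6 · 6 · 16 = 576.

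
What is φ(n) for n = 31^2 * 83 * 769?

58567680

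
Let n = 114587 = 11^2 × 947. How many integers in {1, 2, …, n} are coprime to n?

104060

φ(11^2) = 11^2 − 11^1 = 121 − 11 = 110.
φ(947) = 947 − 1 = 946.
Since φ is multiplicative, φ(114587) = 110 · 946 = 104060.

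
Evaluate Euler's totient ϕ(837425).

604800

First factor: 837425 = 5^2 · 19 · 41 · 43.
φ(5^2) = 5^1·(5−1) = 5·4 = 20.
φ(19) = 19 − 1 = 18.
φ(41) = 41 − 1 = 40.
φ(43) = 43 − 1 = 42.
Multiply: 20 · 18 · 40 · 42 = 604800.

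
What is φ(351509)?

First factor: 351509 = 17 × 23 × 29 × 31.
φ(351509) = 351509 · (1 − 1/17) · (1 − 1/23) · (1 − 1/29) · (1 − 1/31)
       = 351509 · 295680/351509 = 295680.

295680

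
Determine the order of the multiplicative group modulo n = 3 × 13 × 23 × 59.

φ(3) = 3 − 1 = 2.
φ(13) = 13 − 1 = 12.
φ(23) = 23 − 1 = 22.
φ(59) = 59 − 1 = 58.
Multiply: 2 · 12 · 22 · 58 = 30624.

30624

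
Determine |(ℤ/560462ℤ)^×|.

Prime factorization: 560462 = 2 × 7^3 × 19 × 43.
φ(560462) = 560462 · (1 − 1/2) · (1 − 1/7) · (1 − 1/19) · (1 − 1/43)
       = 560462 · 4536/11438 = 222264.

222264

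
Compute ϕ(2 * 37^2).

φ(2738) = 2738 · (1 − 1/2) · (1 − 1/37)
       = 2738 · 36/74 = 1332.

1332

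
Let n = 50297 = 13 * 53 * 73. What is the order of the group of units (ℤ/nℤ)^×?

44928

φ(50297) = 50297 · (1 − 1/13) · (1 − 1/53) · (1 − 1/73)
       = 50297 · 44928/50297 = 44928.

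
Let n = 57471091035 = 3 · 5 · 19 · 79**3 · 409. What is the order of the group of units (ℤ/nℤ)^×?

28600356096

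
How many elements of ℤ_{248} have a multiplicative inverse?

120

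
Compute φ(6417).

Factor 6417: 6417 = 3^2 × 23 × 31.
φ(3^2) = 3^2 − 3^1 = 9 − 3 = 6.
φ(23) = 23 − 1 = 22.
φ(31) = 31 − 1 = 30.
Since φ is multiplicative, φ(6417) = 6 · 22 · 30 = 3960.

3960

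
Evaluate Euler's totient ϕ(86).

42

Prime factorization: 86 = 2 · 43.
φ(2) = 2 − 1 = 1.
φ(43) = 43 − 1 = 42.
φ(86) = 1 × 42 = 42.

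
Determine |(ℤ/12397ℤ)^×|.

9240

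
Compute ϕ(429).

240

First factor: 429 = 3 × 11 × 13.
φ(429) = 429 · (1 − 1/3) · (1 − 1/11) · (1 − 1/13)
       = 429 · 240/429 = 240.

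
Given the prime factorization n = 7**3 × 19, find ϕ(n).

5292

φ(7^3) = 7^3 − 7^2 = 343 − 49 = 294.
φ(19) = 19 − 1 = 18.
Multiply: 294 · 18 = 5292.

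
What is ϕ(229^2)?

52212

φ(52441) = 52441 · (1 − 1/229)
       = 52441 · 228/229 = 52212.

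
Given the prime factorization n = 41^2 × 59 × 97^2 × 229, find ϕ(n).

201952696320

φ(213697123319) = 213697123319 · (1 − 1/41) · (1 − 1/59) · (1 − 1/97) · (1 − 1/229)
       = 213697123319 · 50780160/53733247 = 201952696320.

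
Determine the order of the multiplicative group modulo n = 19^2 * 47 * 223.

φ(19^2) = 19^1·(19−1) = 19·18 = 342.
φ(47) = 47 − 1 = 46.
φ(223) = 223 − 1 = 222.
Multiply: 342 · 46 · 222 = 3492504.

3492504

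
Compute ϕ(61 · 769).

φ(61) = 61 − 1 = 60.
φ(769) = 769 − 1 = 768.
Multiply: 60 · 768 = 46080.

46080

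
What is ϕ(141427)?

110880

Factor 141427: 141427 = 11 · 13 · 23 · 43.
φ(141427) = 141427 · (1 − 1/11) · (1 − 1/13) · (1 − 1/23) · (1 − 1/43)
       = 141427 · 110880/141427 = 110880.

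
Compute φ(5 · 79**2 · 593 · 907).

13220004096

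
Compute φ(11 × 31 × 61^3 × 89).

5894064000

φ(11) = 11 − 1 = 10.
φ(31) = 31 − 1 = 30.
φ(61^3) = 61^2·(61−1) = 3721·60 = 223260.
φ(89) = 89 − 1 = 88.
Multiply: 10 · 30 · 223260 · 88 = 5894064000.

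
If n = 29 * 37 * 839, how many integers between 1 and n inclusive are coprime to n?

844704

φ(29) = 29 − 1 = 28.
φ(37) = 37 − 1 = 36.
φ(839) = 839 − 1 = 838.
Multiply: 28 · 36 · 838 = 844704.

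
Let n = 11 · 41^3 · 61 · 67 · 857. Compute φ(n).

2279274624000

φ(2655398557229) = 2655398557229 · (1 − 1/11) · (1 − 1/41) · (1 − 1/61) · (1 − 1/67) · (1 − 1/857)
       = 2655398557229 · 1355904000/1579654109 = 2279274624000.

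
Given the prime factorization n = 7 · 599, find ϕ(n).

3588

φ(7) = 7 − 1 = 6.
φ(599) = 599 − 1 = 598.
Multiply: 6 · 598 = 3588.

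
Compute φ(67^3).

296274

φ(300763) = 300763 · (1 − 1/67)
       = 300763 · 66/67 = 296274.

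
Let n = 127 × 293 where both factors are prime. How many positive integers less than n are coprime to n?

36792

φ(pq) = (p−1)(q−1) = 126 · 292 = 36792.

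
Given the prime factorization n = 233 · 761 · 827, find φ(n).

145640320

φ(146637851) = 146637851 · (1 − 1/233) · (1 − 1/761) · (1 − 1/827)
       = 146637851 · 145640320/146637851 = 145640320.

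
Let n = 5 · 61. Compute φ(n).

φ(5) = 5 − 1 = 4.
φ(61) = 61 − 1 = 60.
Multiply: 4 · 60 = 240.

240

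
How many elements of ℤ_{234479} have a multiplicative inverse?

181440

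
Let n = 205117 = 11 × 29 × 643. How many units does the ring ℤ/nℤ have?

φ(11) = 11 − 1 = 10.
φ(29) = 29 − 1 = 28.
φ(643) = 643 − 1 = 642.
Multiply: 10 · 28 · 642 = 179760.

179760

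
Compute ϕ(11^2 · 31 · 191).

φ(11^2) = 11^1·(11−1) = 11·10 = 110.
φ(31) = 31 − 1 = 30.
φ(191) = 191 − 1 = 190.
Multiply: 110 · 30 · 190 = 627000.

627000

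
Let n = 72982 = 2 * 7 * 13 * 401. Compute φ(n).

φ(2) = 2 − 1 = 1.
φ(7) = 7 − 1 = 6.
φ(13) = 13 − 1 = 12.
φ(401) = 401 − 1 = 400.
φ(72982) = 1 × 6 × 12 × 400 = 28800.

28800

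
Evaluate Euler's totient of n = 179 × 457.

81168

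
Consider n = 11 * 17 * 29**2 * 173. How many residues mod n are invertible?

22346240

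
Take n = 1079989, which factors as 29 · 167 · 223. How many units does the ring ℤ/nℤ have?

1031856

φ(1079989) = 1079989 · (1 − 1/29) · (1 − 1/167) · (1 − 1/223)
       = 1079989 · 1031856/1079989 = 1031856.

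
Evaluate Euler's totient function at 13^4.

26364

φ(28561) = 28561 · (1 − 1/13)
       = 28561 · 12/13 = 26364.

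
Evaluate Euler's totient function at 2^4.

φ(16) = 16 · (1 − 1/2)
       = 16 · 1/2 = 8.

8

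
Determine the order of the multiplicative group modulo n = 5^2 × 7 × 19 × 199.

427680

φ(661675) = 661675 · (1 − 1/5) · (1 − 1/7) · (1 − 1/19) · (1 − 1/199)
       = 661675 · 85536/132335 = 427680.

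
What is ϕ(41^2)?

1640

φ(1681) = 1681 · (1 − 1/41)
       = 1681 · 40/41 = 1640.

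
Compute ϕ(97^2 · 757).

7039872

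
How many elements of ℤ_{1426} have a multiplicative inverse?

Factor 1426: 1426 = 2 × 23 × 31.
φ(1426) = 1426 · (1 − 1/2) · (1 − 1/23) · (1 − 1/31)
       = 1426 · 660/1426 = 660.

660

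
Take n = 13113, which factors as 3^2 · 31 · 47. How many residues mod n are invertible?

8280

φ(3^2) = 3^2 − 3^1 = 9 − 3 = 6.
φ(31) = 31 − 1 = 30.
φ(47) = 47 − 1 = 46.
Multiply: 6 · 30 · 46 = 8280.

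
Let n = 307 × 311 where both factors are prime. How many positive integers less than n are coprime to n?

For distinct primes, φ(pq) = (p−1)(q−1) = 306 × 310 = 94860.

94860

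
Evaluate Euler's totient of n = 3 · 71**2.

9940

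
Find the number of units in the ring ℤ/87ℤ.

Factor 87: 87 = 3 * 29.
φ(3) = 3 − 1 = 2.
φ(29) = 29 − 1 = 28.
Multiply: 2 · 28 = 56.

56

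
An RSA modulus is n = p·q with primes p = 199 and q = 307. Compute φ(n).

60588

For distinct primes, φ(pq) = (p−1)(q−1) = 198 × 306 = 60588.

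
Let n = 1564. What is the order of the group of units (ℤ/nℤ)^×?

Factor 1564: 1564 = 2^2 × 17 × 23.
φ(1564) = 1564 · (1 − 1/2) · (1 − 1/17) · (1 − 1/23)
       = 1564 · 352/782 = 704.

704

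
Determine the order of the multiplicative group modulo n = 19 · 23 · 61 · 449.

φ(11968993) = 11968993 · (1 − 1/19) · (1 − 1/23) · (1 − 1/61) · (1 − 1/449)
       = 11968993 · 10644480/11968993 = 10644480.

10644480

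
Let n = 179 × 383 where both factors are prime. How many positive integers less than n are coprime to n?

φ(pq) = (p−1)(q−1) = 178 · 382 = 67996.

67996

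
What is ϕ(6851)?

5760

Factor 6851: 6851 = 13 · 17 · 31.
φ(6851) = 6851 · (1 − 1/13) · (1 − 1/17) · (1 − 1/31)
       = 6851 · 5760/6851 = 5760.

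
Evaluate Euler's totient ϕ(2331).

Factor 2331: 2331 = 3^2 · 7 · 37.
φ(3^2) = 3^2 − 3^1 = 9 − 3 = 6.
φ(7) = 7 − 1 = 6.
φ(37) = 37 − 1 = 36.
Multiply: 6 · 6 · 36 = 1296.

1296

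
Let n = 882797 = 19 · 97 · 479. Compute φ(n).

φ(882797) = 882797 · (1 − 1/19) · (1 − 1/97) · (1 − 1/479)
       = 882797 · 825984/882797 = 825984.

825984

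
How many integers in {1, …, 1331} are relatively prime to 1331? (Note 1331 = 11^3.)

φ(11^3) = 11^2·(11−1) = 121·10 = 1210.

1210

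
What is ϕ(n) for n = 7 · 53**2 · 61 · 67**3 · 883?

259264968842880

φ(7) = 7 − 1 = 6.
φ(53^2) = 53^2 − 53^1 = 2809 − 53 = 2756.
φ(61) = 61 − 1 = 60.
φ(67^3) = 67^3 − 67^2 = 300763 − 4489 = 296274.
φ(883) = 883 − 1 = 882.
Multiply: 6 · 2756 · 60 · 296274 · 882 = 259264968842880.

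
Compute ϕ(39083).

First factor: 39083 = 11^2 · 17 · 19.
φ(11^2) = 11^2 − 11^1 = 121 − 11 = 110.
φ(17) = 17 − 1 = 16.
φ(19) = 19 − 1 = 18.
φ(39083) = 110 × 16 × 18 = 31680.

31680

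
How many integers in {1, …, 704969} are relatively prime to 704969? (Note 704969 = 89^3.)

φ(89^3) = 89^2·(89−1) = 7921·88 = 697048.

697048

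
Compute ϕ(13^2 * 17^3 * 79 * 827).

46474751232

φ(13^2) = 13^2 − 13^1 = 169 − 13 = 156.
φ(17^3) = 17^3 − 17^2 = 4913 − 289 = 4624.
φ(79) = 79 − 1 = 78.
φ(827) = 827 − 1 = 826.
Multiply: 156 · 4624 · 78 · 826 = 46474751232.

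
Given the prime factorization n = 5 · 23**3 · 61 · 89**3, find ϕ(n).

φ(5) = 5 − 1 = 4.
φ(23^3) = 23^3 − 23^2 = 12167 − 529 = 11638.
φ(61) = 61 − 1 = 60.
φ(89^3) = 89^2·(89−1) = 7921·88 = 697048.
Since φ is multiplicative, φ(2616094136015) = 4 · 11638 · 60 · 697048 = 1946938709760.

1946938709760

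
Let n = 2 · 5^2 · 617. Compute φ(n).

12320

φ(30850) = 30850 · (1 − 1/2) · (1 − 1/5) · (1 − 1/617)
       = 30850 · 2464/6170 = 12320.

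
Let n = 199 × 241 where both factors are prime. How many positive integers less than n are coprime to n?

47520

φ(199) = 199 − 1 = 198.
φ(241) = 241 − 1 = 240.
φ(47959) = 198 × 240 = 47520.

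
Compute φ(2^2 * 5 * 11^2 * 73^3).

φ(941421140) = 941421140 · (1 − 1/2) · (1 − 1/5) · (1 − 1/11) · (1 − 1/73)
       = 941421140 · 2880/8030 = 337645440.

337645440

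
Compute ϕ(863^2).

φ(744769) = 744769 · (1 − 1/863)
       = 744769 · 862/863 = 743906.

743906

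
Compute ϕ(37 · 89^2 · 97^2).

φ(37) = 37 − 1 = 36.
φ(89^2) = 89^2 − 89^1 = 7921 − 89 = 7832.
φ(97^2) = 97^1·(97−1) = 97·96 = 9312.
Multiply: 36 · 7832 · 9312 = 2625537024.

2625537024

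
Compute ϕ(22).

10

Factor 22: 22 = 2 · 11.
φ(2) = 2 − 1 = 1.
φ(11) = 11 − 1 = 10.
Since φ is multiplicative, φ(22) = 1 · 10 = 10.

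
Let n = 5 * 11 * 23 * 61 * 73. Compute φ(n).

3801600

φ(5) = 5 − 1 = 4.
φ(11) = 11 − 1 = 10.
φ(23) = 23 − 1 = 22.
φ(61) = 61 − 1 = 60.
φ(73) = 73 − 1 = 72.
Multiply: 4 · 10 · 22 · 60 · 72 = 3801600.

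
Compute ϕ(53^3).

φ(148877) = 148877 · (1 − 1/53)
       = 148877 · 52/53 = 146068.

146068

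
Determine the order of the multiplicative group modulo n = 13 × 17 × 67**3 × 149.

φ(9903824827) = 9903824827 · (1 − 1/13) · (1 − 1/17) · (1 − 1/67) · (1 − 1/149)
       = 9903824827 · 1875456/2206243 = 8418921984.

8418921984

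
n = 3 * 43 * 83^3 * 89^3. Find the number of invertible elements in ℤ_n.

φ(51998882138787) = 51998882138787 · (1 − 1/3) · (1 − 1/43) · (1 − 1/83) · (1 − 1/89)
       = 51998882138787 · 606144/952923 = 33075925772736.

33075925772736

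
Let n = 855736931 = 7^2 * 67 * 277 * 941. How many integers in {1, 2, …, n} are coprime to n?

719167680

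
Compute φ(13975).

13975 = 5^2 · 13 · 43.
φ(13975) = 13975 · (1 − 1/5) · (1 − 1/13) · (1 − 1/43)
       = 13975 · 2016/2795 = 10080.

10080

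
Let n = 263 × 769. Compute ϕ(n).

φ(263) = 263 − 1 = 262.
φ(769) = 769 − 1 = 768.
Since φ is multiplicative, φ(202247) = 262 · 768 = 201216.

201216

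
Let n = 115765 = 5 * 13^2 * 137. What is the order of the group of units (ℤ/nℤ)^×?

84864

φ(115765) = 115765 · (1 − 1/5) · (1 − 1/13) · (1 − 1/137)
       = 115765 · 6528/8905 = 84864.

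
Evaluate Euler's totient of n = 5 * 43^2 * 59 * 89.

36871296

φ(5) = 5 − 1 = 4.
φ(43^2) = 43^1·(43−1) = 43·42 = 1806.
φ(59) = 59 − 1 = 58.
φ(89) = 89 − 1 = 88.
Since φ is multiplicative, φ(48545495) = 4 · 1806 · 58 · 88 = 36871296.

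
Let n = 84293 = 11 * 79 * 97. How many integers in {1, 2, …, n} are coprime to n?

φ(11) = 11 − 1 = 10.
φ(79) = 79 − 1 = 78.
φ(97) = 97 − 1 = 96.
Since φ is multiplicative, φ(84293) = 10 · 78 · 96 = 74880.

74880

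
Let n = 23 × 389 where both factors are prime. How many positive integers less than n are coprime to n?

φ(23) = 23 − 1 = 22.
φ(389) = 389 − 1 = 388.
Since φ is multiplicative, φ(8947) = 22 · 388 = 8536.

8536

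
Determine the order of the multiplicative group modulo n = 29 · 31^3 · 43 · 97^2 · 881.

φ(307943408098033) = 307943408098033 · (1 − 1/29) · (1 − 1/31) · (1 − 1/43) · (1 − 1/97) · (1 − 1/881)
       = 307943408098033 · 2980454400/3303511249 = 277829017804800.

277829017804800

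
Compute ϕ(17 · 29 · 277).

φ(17) = 17 − 1 = 16.
φ(29) = 29 − 1 = 28.
φ(277) = 277 − 1 = 276.
φ(136561) = 16 × 28 × 276 = 123648.

123648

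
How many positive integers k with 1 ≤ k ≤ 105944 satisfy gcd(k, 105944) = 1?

46080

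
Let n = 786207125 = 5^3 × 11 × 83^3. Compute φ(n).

φ(786207125) = 786207125 · (1 − 1/5) · (1 − 1/11) · (1 − 1/83)
       = 786207125 · 3280/4565 = 564898000.

564898000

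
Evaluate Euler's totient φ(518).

216

Prime factorization: 518 = 2 * 7 * 37.
φ(518) = 518 · (1 − 1/2) · (1 − 1/7) · (1 − 1/37)
       = 518 · 216/518 = 216.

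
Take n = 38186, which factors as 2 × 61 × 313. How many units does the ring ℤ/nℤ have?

18720

φ(38186) = 38186 · (1 − 1/2) · (1 − 1/61) · (1 − 1/313)
       = 38186 · 18720/38186 = 18720.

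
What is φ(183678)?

Prime factorization: 183678 = 2 · 3 · 11^3 · 23.
φ(2) = 2 − 1 = 1.
φ(3) = 3 − 1 = 2.
φ(11^3) = 11^2·(11−1) = 121·10 = 1210.
φ(23) = 23 − 1 = 22.
Since φ is multiplicative, φ(183678) = 1 · 2 · 1210 · 22 = 53240.

53240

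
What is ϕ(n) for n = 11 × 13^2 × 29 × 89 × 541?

φ(2595760739) = 2595760739 · (1 − 1/11) · (1 − 1/13) · (1 − 1/29) · (1 − 1/89) · (1 − 1/541)
       = 2595760739 · 159667200/199673903 = 2075673600.

2075673600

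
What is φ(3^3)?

φ(27) = 27 · (1 − 1/3)
       = 27 · 2/3 = 18.

18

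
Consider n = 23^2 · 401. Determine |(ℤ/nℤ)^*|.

202400

φ(23^2) = 23^2 − 23^1 = 529 − 23 = 506.
φ(401) = 401 − 1 = 400.
φ(212129) = 506 × 400 = 202400.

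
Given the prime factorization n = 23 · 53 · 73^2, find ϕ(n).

φ(6496051) = 6496051 · (1 − 1/23) · (1 − 1/53) · (1 − 1/73)
       = 6496051 · 82368/88987 = 6012864.

6012864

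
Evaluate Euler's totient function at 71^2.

φ(71^2) = 71^2 − 71^1 = 5041 − 71 = 4970.

4970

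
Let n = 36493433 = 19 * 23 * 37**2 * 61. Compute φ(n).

φ(36493433) = 36493433 · (1 − 1/19) · (1 − 1/23) · (1 − 1/37) · (1 − 1/61)
       = 36493433 · 855360/986309 = 31648320.

31648320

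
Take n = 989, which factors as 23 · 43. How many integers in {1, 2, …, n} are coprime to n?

924

φ(989) = 989 · (1 − 1/23) · (1 − 1/43)
       = 989 · 924/989 = 924.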